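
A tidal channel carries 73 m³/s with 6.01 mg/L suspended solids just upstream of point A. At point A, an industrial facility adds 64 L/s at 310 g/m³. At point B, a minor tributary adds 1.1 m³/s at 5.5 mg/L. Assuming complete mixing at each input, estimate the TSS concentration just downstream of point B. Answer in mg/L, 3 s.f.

6.26 mg/L

64 L/s = 0.064 m³/s.
After input A: C = (73·6.01 + 0.064·310) / 73.06 = 6.276 mg/L.
After input B: C = (73.06·6.276 + 1.1·5.5) / 74.16 = 6.265 mg/L.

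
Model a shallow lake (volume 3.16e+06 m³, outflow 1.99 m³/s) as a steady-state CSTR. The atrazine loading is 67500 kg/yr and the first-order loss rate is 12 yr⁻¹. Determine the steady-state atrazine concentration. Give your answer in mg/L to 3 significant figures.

Outflow Q = 1.99 m³/s × 3.156e+07 s/yr = 6.28e+07 m³/yr.
Steady-state CSTR mass balance: W = Q·C + k·V·C, so C = W/(Q + kV).
Q + kV = 6.28e+07 + 12·3.16e+06 = 1.007e+08 m³/yr.
C = 67500/1.007e+08 = 0.0006702 kg/m³ = 0.6702 mg/L.

0.670 mg/L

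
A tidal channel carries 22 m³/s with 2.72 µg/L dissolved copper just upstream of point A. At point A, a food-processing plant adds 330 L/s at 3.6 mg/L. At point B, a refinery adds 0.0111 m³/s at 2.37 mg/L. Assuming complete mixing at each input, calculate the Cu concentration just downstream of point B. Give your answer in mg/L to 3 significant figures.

0.0570 mg/L

2.72 µg/L = 0.00272 mg/L.
330 L/s = 0.33 m³/s.
After input A: C = (22·0.00272 + 0.33·3.6) / 22.33 = 0.05588 mg/L.
After input B: C = (22.33·0.05588 + 0.0111·2.37) / 22.34 = 0.05703 mg/L.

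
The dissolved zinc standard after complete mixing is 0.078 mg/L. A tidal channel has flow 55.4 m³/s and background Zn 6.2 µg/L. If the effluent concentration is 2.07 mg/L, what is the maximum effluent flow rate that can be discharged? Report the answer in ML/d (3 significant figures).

6.2 µg/L = 0.0062 mg/L.
Mass balance at complete mixing: C_std·(Q_w + Q_r) = Q_w·C_e + Q_r·C_b.
Rearranging, Q_w = Q_r·(C_std − C_b)/(C_e − C_std) = 55.4·(0.078 − 0.0062) / (2.07 − 0.078) = 1.997 m³/s.
= 172.5 ML/d.

173 ML/d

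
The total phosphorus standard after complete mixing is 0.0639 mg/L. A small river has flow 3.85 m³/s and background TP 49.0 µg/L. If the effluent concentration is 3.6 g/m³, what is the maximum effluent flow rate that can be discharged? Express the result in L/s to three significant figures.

16.2 L/s

49.0 µg/L = 0.049 mg/L.
Mass balance at complete mixing: C_std·(Q_w + Q_r) = Q_w·C_e + Q_r·C_b.
Rearranging, Q_w = Q_r·(C_std − C_b)/(C_e − C_std) = 3.85·(0.0639 − 0.049) / (3.6 − 0.0639) = 0.01622 m³/s.
= 16.22 L/s.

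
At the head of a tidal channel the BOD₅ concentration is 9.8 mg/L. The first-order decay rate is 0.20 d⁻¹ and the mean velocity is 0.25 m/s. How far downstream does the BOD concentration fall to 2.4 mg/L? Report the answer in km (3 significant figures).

152 km

From C = C₀·e^(−kt), t = ln(C₀/C)/k = ln(9.8/2.4)/0.20 = 1.407/0.20 = 7.035 d.
Distance = v·t = 0.25 m/s × 6.078e+05 s = 1.519e+05 m = 151.9 km.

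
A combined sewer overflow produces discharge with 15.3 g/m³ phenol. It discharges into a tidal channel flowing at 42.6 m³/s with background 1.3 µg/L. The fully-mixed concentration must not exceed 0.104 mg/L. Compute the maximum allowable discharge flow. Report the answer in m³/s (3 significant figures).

0.288 m³/s

1.3 µg/L = 0.0013 mg/L.
Mass balance at complete mixing: C_std·(Q_w + Q_r) = Q_w·C_e + Q_r·C_b.
Rearranging, Q_w = Q_r·(C_std − C_b)/(C_e − C_std) = 42.6·(0.104 − 0.0013) / (15.3 − 0.104) = 0.2879 m³/s.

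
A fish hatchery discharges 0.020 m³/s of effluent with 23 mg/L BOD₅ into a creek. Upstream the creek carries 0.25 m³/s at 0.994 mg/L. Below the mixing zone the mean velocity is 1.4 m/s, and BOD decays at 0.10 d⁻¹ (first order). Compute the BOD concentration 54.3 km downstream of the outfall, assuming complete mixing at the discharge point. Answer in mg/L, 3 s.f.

After complete mixing, C₀ = (0.02·23 + 0.25·0.994) / 0.27 = 2.624 mg/L.
Travel time t = 5.43e+04 m / 1.4 m/s = 3.879e+04 s = 0.4489 d.
C = 2.624·exp(−0.10·0.4489) = 2.624·0.9561 = 2.509 mg/L.

2.51 mg/L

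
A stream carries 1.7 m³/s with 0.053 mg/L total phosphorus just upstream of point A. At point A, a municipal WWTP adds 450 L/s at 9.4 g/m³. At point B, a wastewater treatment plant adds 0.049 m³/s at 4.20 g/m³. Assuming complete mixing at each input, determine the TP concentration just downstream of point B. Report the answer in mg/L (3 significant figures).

450 L/s = 0.45 m³/s.
After input A: C = (1.7·0.053 + 0.45·9.4) / 2.15 = 2.009 mg/L.
After input B: C = (2.15·2.009 + 0.049·4.2) / 2.199 = 2.058 mg/L.

2.06 mg/L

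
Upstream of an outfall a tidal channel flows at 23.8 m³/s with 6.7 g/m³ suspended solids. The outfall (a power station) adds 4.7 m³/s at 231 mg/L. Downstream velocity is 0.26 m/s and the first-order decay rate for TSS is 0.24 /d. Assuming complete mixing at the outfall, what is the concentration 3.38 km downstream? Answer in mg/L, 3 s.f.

After complete mixing, C₀ = (4.7·231 + 23.8·6.7) / 28.5 = 43.69 mg/L.
Travel time t = 3380 m / 0.26 m/s = 1.3e+04 s = 0.1505 d.
C = 43.69·exp(−0.24·0.1505) = 43.69·0.9645 = 42.14 mg/L.

42.1 mg/L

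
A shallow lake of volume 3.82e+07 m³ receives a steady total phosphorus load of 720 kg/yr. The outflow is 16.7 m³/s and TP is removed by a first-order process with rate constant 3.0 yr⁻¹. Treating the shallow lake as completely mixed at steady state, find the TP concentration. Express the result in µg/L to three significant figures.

Outflow Q = 16.7 m³/s × 3.156e+07 s/yr = 5.27e+08 m³/yr.
Steady-state CSTR mass balance: W = Q·C + k·V·C, so C = W/(Q + kV).
Q + kV = 5.27e+08 + 3.0·3.82e+07 = 6.416e+08 m³/yr.
C = 720/6.416e+08 = 1.122e-06 kg/m³ = 0.001122 mg/L = 1.122 µg/L.

1.12 µg/L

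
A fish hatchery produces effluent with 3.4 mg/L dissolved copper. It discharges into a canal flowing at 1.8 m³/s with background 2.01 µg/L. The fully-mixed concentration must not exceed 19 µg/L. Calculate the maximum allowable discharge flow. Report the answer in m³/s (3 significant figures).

0.00905 m³/s

2.01 µg/L = 0.00201 mg/L.
19 µg/L = 0.019 mg/L.
Mass balance at complete mixing: C_std·(Q_w + Q_r) = Q_w·C_e + Q_r·C_b.
Rearranging, Q_w = Q_r·(C_std − C_b)/(C_e − C_std) = 1.8·(0.019 − 0.00201) / (3.4 − 0.019) = 0.009045 m³/s.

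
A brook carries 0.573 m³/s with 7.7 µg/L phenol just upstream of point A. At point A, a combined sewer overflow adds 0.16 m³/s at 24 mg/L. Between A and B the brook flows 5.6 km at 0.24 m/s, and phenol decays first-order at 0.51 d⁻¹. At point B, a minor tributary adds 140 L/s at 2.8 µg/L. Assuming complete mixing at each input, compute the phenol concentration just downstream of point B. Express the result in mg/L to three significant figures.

7.7 µg/L = 0.0077 mg/L.
After input A: C = (0.573·0.0077 + 0.16·24) / 0.733 = 5.245 mg/L.
Over the 5.6 km reach to input B (t = 2.333e+04 s = 0.2701 d), decay gives C = 5.245·exp(−0.51·0.2701) = 4.57 mg/L.
140 L/s = 0.14 m³/s.
2.8 µg/L = 0.0028 mg/L.
After input B: C = (0.733·4.57 + 0.14·0.0028) / 0.873 = 3.838 mg/L.

3.84 mg/L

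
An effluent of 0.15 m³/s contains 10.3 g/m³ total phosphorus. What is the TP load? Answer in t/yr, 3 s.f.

48.8 t/yr

Mass flux = Q·C = 0.15 m³/s × 10.3 g/m³ = 1.545 g/s.
= 1.545 g/s × 31.56 = 48.76 t/yr.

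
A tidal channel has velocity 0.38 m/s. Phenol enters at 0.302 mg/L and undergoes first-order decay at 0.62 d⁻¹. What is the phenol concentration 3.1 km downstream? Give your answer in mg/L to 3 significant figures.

0.285 mg/L

Travel time t = 3.1 km / 0.38 m/s = 3100/0.38 = 8158 s = 0.09442 d.
First-order decay: C = 0.302·exp(−0.62·0.09442) = 0.302·0.9431 = 0.2848 mg/L.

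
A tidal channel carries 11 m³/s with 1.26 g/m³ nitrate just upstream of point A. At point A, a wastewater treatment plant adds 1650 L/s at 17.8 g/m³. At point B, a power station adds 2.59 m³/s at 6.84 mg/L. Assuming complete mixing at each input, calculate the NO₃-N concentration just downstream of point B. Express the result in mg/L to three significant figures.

4.00 mg/L

1650 L/s = 1.65 m³/s.
After input A: C = (11·1.26 + 1.65·17.8) / 12.65 = 3.417 mg/L.
After input B: C = (12.65·3.417 + 2.59·6.84) / 15.24 = 3.999 mg/L.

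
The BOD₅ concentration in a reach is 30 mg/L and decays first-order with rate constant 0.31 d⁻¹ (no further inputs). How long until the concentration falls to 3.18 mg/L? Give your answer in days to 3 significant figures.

7.24 d

t = ln(C₀/C)/k = ln(30/3.18)/0.31 = 2.244/0.31 = 7.24 d.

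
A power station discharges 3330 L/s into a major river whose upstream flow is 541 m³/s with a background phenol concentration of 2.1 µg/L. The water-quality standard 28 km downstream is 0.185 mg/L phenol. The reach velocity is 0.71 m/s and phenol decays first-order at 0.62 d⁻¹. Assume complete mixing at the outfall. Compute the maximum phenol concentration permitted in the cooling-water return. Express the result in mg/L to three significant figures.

3330 L/s = 3.33 m³/s.
2.1 µg/L = 0.0021 mg/L.
Travel time to the compliance point: t = 2.8e+04/0.71 = 3.944e+04 s = 0.4564 d; decay factor exp(−0.62·0.4564) = 0.7535.
So the concentration just after mixing may be at most 0.185/0.7535 = 0.2455 mg/L.
Mass balance: 0.2455·544.3 = 3.33·Cₑ + 541·0.0021.
Cₑ = (133.6 − 1.136) / 3.33 = 39.79 mg/L.

39.8 mg/L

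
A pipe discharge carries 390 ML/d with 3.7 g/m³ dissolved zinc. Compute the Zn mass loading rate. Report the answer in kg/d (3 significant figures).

390 ML/d = 4.514 m³/s.
Mass flux = Q·C = 4.514 m³/s × 3.7 g/m³ = 16.7 g/s.
= 16.7 g/s × 86.4 = 1443 kg/d.

1440 kg/d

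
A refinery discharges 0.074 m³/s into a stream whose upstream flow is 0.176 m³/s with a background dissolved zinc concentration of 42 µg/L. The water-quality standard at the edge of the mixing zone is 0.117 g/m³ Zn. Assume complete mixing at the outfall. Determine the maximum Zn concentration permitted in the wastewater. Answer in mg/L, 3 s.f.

42 µg/L = 0.042 mg/L.
Mass balance: 0.117·0.25 = 0.074·Cₑ + 0.176·0.042.
Cₑ = (0.02925 − 0.007392) / 0.074 = 0.2954 mg/L.

0.295 mg/L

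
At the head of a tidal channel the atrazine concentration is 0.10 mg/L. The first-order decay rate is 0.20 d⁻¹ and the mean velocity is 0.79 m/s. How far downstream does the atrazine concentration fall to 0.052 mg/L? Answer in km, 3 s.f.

223 km

From C = C₀·e^(−kt), t = ln(C₀/C)/k = ln(0.10/0.052)/0.20 = 0.6539/0.20 = 3.27 d.
Distance = v·t = 0.79 m/s × 2.825e+05 s = 2.232e+05 m = 223.2 km.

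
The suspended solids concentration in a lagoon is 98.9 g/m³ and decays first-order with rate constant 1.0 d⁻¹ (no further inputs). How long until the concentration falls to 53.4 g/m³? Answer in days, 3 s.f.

0.616 d

t = ln(C₀/C)/k = ln(98.9/53.4)/1.0 = 0.6163/1.0 = 0.6163 d.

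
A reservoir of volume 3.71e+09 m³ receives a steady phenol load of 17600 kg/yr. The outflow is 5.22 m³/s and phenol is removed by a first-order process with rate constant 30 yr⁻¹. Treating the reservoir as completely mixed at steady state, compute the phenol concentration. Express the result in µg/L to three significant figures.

0.158 µg/L

Outflow Q = 5.22 m³/s × 3.156e+07 s/yr = 1.647e+08 m³/yr.
Steady-state CSTR mass balance: W = Q·C + k·V·C, so C = W/(Q + kV).
Q + kV = 1.647e+08 + 30·3.71e+09 = 1.115e+11 m³/yr.
C = 17600/1.115e+11 = 1.579e-07 kg/m³ = 0.0001579 mg/L = 0.1579 µg/L.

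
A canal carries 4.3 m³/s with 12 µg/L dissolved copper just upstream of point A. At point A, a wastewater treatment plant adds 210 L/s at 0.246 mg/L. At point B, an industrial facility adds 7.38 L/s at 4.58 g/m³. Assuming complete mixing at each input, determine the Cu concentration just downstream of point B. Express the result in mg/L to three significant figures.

0.0303 mg/L

12 µg/L = 0.012 mg/L.
210 L/s = 0.21 m³/s.
After input A: C = (4.3·0.012 + 0.21·0.246) / 4.51 = 0.0229 mg/L.
7.38 L/s = 0.00738 m³/s.
After input B: C = (4.51·0.0229 + 0.00738·4.58) / 4.517 = 0.03034 mg/L.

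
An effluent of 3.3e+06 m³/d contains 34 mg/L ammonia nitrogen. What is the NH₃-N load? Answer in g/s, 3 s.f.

3.3e+06 m³/d = 38.19 m³/s.
Mass flux = Q·C = 38.19 m³/s × 34 g/m³ = 1299 g/s.

1300 g/s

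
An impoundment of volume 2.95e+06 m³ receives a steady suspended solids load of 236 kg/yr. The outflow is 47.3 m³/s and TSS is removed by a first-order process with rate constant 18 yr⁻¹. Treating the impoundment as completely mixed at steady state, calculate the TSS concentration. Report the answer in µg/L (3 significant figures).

Outflow Q = 47.3 m³/s × 3.156e+07 s/yr = 1.493e+09 m³/yr.
Steady-state CSTR mass balance: W = Q·C + k·V·C, so C = W/(Q + kV).
Q + kV = 1.493e+09 + 18·2.95e+06 = 1.546e+09 m³/yr.
C = 236/1.546e+09 = 1.527e-07 kg/m³ = 0.0001527 mg/L = 0.1527 µg/L.

0.153 µg/L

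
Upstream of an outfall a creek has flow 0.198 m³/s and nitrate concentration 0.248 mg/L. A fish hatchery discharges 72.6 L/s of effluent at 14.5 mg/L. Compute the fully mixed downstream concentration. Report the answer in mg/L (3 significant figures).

72.6 L/s = 0.0726 m³/s.
Conservation of mass across the mixing zone: C = (0.0726·14.5 + 0.198·0.248) / (0.0726 + 0.198) = 1.102/0.2706 = 4.072 mg/L.

4.07 mg/L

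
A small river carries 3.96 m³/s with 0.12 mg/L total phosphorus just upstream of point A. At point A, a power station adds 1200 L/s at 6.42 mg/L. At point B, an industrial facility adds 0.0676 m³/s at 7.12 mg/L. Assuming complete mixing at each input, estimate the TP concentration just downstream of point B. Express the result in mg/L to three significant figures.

1.66 mg/L

1200 L/s = 1.2 m³/s.
After input A: C = (3.96·0.12 + 1.2·6.42) / 5.16 = 1.585 mg/L.
After input B: C = (5.16·1.585 + 0.0676·7.12) / 5.228 = 1.657 mg/L.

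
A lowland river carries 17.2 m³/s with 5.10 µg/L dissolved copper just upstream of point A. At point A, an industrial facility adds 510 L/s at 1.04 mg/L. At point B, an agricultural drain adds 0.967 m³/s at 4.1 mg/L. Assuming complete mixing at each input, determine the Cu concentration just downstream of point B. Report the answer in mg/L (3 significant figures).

5.10 µg/L = 0.0051 mg/L.
510 L/s = 0.51 m³/s.
After input A: C = (17.2·0.0051 + 0.51·1.04) / 17.71 = 0.0349 mg/L.
After input B: C = (17.71·0.0349 + 0.967·4.1) / 18.68 = 0.2454 mg/L.

0.245 mg/L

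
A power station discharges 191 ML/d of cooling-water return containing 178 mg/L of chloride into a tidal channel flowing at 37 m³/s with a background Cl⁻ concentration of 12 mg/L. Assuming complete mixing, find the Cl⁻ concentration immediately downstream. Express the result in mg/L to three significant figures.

21.4 mg/L

191 ML/d = 2.211 m³/s.
By mass balance at complete mixing, C = (2.211·178 + 37·12) / (2.211 + 37) = 837.5/39.21 = 21.36 mg/L.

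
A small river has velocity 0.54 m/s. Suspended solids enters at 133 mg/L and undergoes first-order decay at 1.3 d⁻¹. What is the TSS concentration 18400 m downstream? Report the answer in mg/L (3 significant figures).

79.7 mg/L

Travel time t = 18400 m / 0.54 m/s = 1.84e+04/0.54 = 3.407e+04 s = 0.3944 d.
First-order decay: C = 133·exp(−1.3·0.3944) = 133·0.5989 = 79.65 mg/L.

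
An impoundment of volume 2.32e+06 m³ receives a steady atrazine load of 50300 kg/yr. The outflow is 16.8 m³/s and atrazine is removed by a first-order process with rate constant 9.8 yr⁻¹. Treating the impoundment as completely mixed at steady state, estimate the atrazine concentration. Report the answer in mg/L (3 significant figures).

Outflow Q = 16.8 m³/s × 3.156e+07 s/yr = 5.302e+08 m³/yr.
Steady-state CSTR mass balance: W = Q·C + k·V·C, so C = W/(Q + kV).
Q + kV = 5.302e+08 + 9.8·2.32e+06 = 5.529e+08 m³/yr.
C = 50300/5.529e+08 = 9.097e-05 kg/m³ = 0.09097 mg/L.

0.0910 mg/L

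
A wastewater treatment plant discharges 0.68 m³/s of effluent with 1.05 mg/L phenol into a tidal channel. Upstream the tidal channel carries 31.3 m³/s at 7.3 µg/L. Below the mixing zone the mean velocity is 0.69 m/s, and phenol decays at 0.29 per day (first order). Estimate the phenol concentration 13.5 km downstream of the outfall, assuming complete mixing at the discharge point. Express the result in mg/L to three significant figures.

0.0276 mg/L

7.3 µg/L = 0.0073 mg/L.
After complete mixing, C₀ = (0.68·1.05 + 31.3·0.0073) / 31.98 = 0.02947 mg/L.
Travel time t = 1.35e+04 m / 0.69 m/s = 1.957e+04 s = 0.2264 d.
C = 0.02947·exp(−0.29·0.2264) = 0.02947·0.9364 = 0.0276 mg/L.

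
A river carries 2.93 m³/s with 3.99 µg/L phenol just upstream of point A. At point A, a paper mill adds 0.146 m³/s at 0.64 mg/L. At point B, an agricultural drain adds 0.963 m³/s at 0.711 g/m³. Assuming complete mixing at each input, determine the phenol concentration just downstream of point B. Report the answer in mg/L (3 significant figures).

3.99 µg/L = 0.00399 mg/L.
After input A: C = (2.93·0.00399 + 0.146·0.64) / 3.076 = 0.03418 mg/L.
After input B: C = (3.076·0.03418 + 0.963·0.711) / 4.039 = 0.1955 mg/L.

0.196 mg/L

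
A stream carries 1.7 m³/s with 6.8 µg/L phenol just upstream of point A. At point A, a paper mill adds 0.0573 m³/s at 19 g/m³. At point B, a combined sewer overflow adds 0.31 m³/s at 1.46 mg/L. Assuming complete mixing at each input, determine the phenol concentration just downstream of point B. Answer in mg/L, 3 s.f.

0.751 mg/L

6.8 µg/L = 0.0068 mg/L.
After input A: C = (1.7·0.0068 + 0.0573·19) / 1.757 = 0.6261 mg/L.
After input B: C = (1.757·0.6261 + 0.31·1.46) / 2.067 = 0.7512 mg/L.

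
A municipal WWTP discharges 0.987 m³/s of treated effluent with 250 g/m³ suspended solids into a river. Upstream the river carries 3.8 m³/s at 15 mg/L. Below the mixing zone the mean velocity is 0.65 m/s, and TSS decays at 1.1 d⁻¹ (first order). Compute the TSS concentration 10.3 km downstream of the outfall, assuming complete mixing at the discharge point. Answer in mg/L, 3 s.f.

51.9 mg/L

After complete mixing, C₀ = (0.987·250 + 3.8·15) / 4.787 = 63.45 mg/L.
Travel time t = 1.03e+04 m / 0.65 m/s = 1.585e+04 s = 0.1834 d.
C = 63.45·exp(−1.1·0.1834) = 63.45·0.8173 = 51.86 mg/L.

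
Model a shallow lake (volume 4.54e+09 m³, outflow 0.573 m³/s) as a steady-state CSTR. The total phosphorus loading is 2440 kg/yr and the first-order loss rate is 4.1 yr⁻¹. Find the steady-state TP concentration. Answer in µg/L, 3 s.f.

0.131 µg/L

Outflow Q = 0.573 m³/s × 3.156e+07 s/yr = 1.808e+07 m³/yr.
Steady-state CSTR mass balance: W = Q·C + k·V·C, so C = W/(Q + kV).
Q + kV = 1.808e+07 + 4.1·4.54e+09 = 1.863e+10 m³/yr.
C = 2440/1.863e+10 = 1.31e-07 kg/m³ = 0.000131 mg/L = 0.131 µg/L.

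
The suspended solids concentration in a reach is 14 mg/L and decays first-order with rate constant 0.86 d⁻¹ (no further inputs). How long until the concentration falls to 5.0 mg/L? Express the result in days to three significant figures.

1.20 d

t = ln(C₀/C)/k = ln(14/5.0)/0.86 = 1.03/0.86 = 1.197 d.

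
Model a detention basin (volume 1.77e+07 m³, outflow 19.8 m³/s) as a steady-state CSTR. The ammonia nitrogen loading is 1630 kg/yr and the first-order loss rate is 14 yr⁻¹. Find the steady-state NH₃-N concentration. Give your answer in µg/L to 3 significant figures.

Outflow Q = 19.8 m³/s × 3.156e+07 s/yr = 6.248e+08 m³/yr.
Steady-state CSTR mass balance: W = Q·C + k·V·C, so C = W/(Q + kV).
Q + kV = 6.248e+08 + 14·1.77e+07 = 8.726e+08 m³/yr.
C = 1630/8.726e+08 = 1.868e-06 kg/m³ = 0.001868 mg/L = 1.868 µg/L.

1.87 µg/L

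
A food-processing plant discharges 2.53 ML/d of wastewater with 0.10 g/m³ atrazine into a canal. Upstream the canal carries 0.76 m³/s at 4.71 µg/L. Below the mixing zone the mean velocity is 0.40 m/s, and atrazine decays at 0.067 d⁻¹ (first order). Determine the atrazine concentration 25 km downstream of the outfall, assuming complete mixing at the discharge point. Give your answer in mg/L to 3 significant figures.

0.00786 mg/L

2.53 ML/d = 0.02928 m³/s.
4.71 µg/L = 0.00471 mg/L.
After complete mixing, C₀ = (0.02928·0.1 + 0.76·0.00471) / 0.7893 = 0.008245 mg/L.
Travel time t = 2.5e+04 m / 0.40 m/s = 6.25e+04 s = 0.7234 d.
C = 0.008245·exp(−0.067·0.7234) = 0.008245·0.9527 = 0.007855 mg/L.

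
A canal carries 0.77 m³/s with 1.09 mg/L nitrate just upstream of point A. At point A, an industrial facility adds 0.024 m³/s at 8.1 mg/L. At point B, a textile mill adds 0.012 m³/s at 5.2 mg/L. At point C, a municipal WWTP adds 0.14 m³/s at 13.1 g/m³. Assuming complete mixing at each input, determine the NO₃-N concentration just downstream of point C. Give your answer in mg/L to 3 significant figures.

After input A: C = (0.77·1.09 + 0.024·8.1) / 0.794 = 1.302 mg/L.
After input B: C = (0.794·1.302 + 0.012·5.2) / 0.806 = 1.36 mg/L.
After input C: C = (0.806·1.36 + 0.14·13.1) / 0.946 = 3.097 mg/L.

3.10 mg/L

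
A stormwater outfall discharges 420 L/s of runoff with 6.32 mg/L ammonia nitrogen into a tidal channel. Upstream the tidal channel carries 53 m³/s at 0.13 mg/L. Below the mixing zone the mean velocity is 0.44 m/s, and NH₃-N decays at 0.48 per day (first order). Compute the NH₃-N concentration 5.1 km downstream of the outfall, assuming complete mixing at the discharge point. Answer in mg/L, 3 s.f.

420 L/s = 0.42 m³/s.
After complete mixing, C₀ = (0.42·6.32 + 53·0.13) / 53.42 = 0.1787 mg/L.
Travel time t = 5100 m / 0.44 m/s = 1.159e+04 s = 0.1342 d.
C = 0.1787·exp(−0.48·0.1342) = 0.1787·0.9376 = 0.1675 mg/L.

0.168 mg/L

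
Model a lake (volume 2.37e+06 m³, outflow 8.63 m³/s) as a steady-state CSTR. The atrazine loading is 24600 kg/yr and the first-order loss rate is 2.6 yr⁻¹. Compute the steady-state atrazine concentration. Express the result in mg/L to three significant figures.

Outflow Q = 8.63 m³/s × 3.156e+07 s/yr = 2.723e+08 m³/yr.
Steady-state CSTR mass balance: W = Q·C + k·V·C, so C = W/(Q + kV).
Q + kV = 2.723e+08 + 2.6·2.37e+06 = 2.785e+08 m³/yr.
C = 24600/2.785e+08 = 8.833e-05 kg/m³ = 0.08833 mg/L.

0.0883 mg/L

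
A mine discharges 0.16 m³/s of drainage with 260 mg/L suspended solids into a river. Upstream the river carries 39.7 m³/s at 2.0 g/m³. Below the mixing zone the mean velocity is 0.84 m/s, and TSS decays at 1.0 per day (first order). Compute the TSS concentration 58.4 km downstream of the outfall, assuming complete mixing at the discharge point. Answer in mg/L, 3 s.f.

1.36 mg/L

After complete mixing, C₀ = (0.16·260 + 39.7·2) / 39.86 = 3.036 mg/L.
Travel time t = 5.84e+04 m / 0.84 m/s = 6.952e+04 s = 0.8047 d.
C = 3.036·exp(−1.0·0.8047) = 3.036·0.4472 = 1.358 mg/L.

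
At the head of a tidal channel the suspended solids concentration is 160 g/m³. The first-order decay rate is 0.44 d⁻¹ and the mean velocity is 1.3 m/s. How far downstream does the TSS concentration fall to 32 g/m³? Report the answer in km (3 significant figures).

From C = C₀·e^(−kt), t = ln(C₀/C)/k = ln(160/32)/0.44 = 1.609/0.44 = 3.658 d.
Distance = v·t = 1.3 m/s × 3.16e+05 s = 4.108e+05 m = 410.8 km.

411 km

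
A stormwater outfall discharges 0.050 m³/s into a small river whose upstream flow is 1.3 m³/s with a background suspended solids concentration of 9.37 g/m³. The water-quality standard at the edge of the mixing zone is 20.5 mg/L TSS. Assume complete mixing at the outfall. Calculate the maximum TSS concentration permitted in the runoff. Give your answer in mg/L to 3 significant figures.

310 mg/L

Mass balance: 20.5·1.35 = 0.05·Cₑ + 1.3·9.37.
Cₑ = (27.68 − 12.18) / 0.05 = 309.9 mg/L.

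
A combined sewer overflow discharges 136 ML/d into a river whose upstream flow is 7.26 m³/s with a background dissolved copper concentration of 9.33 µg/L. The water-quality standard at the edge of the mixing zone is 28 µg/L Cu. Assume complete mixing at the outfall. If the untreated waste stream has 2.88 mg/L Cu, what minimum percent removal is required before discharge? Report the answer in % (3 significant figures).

136 ML/d = 1.574 m³/s.
9.33 µg/L = 0.00933 mg/L.
28 µg/L = 0.028 mg/L.
Mass balance: 0.028·8.834 = 1.574·Cₑ + 7.26·0.00933.
Cₑ = (0.2474 − 0.06774) / 1.574 = 0.1141 mg/L.
Required removal = 1 − 0.1141/2.88 = 96.04 %.

96.0 %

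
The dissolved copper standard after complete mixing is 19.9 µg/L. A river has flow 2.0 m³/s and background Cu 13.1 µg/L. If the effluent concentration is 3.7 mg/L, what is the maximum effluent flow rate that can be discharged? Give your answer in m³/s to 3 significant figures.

0.00370 m³/s

13.1 µg/L = 0.0131 mg/L.
19.9 µg/L = 0.0199 mg/L.
Mass balance at complete mixing: C_std·(Q_w + Q_r) = Q_w·C_e + Q_r·C_b.
Rearranging, Q_w = Q_r·(C_std − C_b)/(C_e − C_std) = 2.0·(0.0199 − 0.0131) / (3.7 − 0.0199) = 0.003696 m³/s.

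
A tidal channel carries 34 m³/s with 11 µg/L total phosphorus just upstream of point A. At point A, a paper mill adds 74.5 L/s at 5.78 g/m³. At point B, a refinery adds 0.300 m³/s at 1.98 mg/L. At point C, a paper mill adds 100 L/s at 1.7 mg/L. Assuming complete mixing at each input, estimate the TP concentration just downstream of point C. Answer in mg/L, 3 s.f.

0.0455 mg/L

11 µg/L = 0.011 mg/L.
74.5 L/s = 0.0745 m³/s.
After input A: C = (34·0.011 + 0.0745·5.78) / 34.07 = 0.02361 mg/L.
After input B: C = (34.07·0.02361 + 0.3·1.98) / 34.37 = 0.04069 mg/L.
100 L/s = 0.1 m³/s.
After input C: C = (34.37·0.04069 + 0.1·1.7) / 34.47 = 0.0455 mg/L.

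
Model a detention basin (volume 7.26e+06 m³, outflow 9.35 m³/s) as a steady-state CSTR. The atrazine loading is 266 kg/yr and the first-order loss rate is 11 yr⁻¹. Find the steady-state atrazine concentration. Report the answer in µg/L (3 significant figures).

Outflow Q = 9.35 m³/s × 3.156e+07 s/yr = 2.951e+08 m³/yr.
Steady-state CSTR mass balance: W = Q·C + k·V·C, so C = W/(Q + kV).
Q + kV = 2.951e+08 + 11·7.26e+06 = 3.749e+08 m³/yr.
C = 266/3.749e+08 = 7.095e-07 kg/m³ = 0.0007095 mg/L = 0.7095 µg/L.

0.709 µg/L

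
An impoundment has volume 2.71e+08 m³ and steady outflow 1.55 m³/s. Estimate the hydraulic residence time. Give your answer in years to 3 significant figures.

Q = 1.55 m³/s × 3.156e+07 s/yr = 4.891e+07 m³/yr.
Hydraulic residence time τ = V/Q = 2.71e+08/4.891e+07 = 5.54 yr.

5.54 yr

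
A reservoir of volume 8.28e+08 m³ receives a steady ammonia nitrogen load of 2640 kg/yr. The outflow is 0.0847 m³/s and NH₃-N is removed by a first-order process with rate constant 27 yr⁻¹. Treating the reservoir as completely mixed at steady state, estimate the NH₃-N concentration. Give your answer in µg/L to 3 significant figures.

0.118 µg/L

Outflow Q = 0.0847 m³/s × 3.156e+07 s/yr = 2.673e+06 m³/yr.
Steady-state CSTR mass balance: W = Q·C + k·V·C, so C = W/(Q + kV).
Q + kV = 2.673e+06 + 27·8.28e+08 = 2.236e+10 m³/yr.
C = 2640/2.236e+10 = 1.181e-07 kg/m³ = 0.0001181 mg/L = 0.1181 µg/L.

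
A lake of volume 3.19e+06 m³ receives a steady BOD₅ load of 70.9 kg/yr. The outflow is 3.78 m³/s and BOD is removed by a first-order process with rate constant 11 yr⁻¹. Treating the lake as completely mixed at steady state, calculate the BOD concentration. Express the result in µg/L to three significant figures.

0.459 µg/L

Outflow Q = 3.78 m³/s × 3.156e+07 s/yr = 1.193e+08 m³/yr.
Steady-state CSTR mass balance: W = Q·C + k·V·C, so C = W/(Q + kV).
Q + kV = 1.193e+08 + 11·3.19e+06 = 1.544e+08 m³/yr.
C = 70.9/1.544e+08 = 4.593e-07 kg/m³ = 0.0004593 mg/L = 0.4593 µg/L.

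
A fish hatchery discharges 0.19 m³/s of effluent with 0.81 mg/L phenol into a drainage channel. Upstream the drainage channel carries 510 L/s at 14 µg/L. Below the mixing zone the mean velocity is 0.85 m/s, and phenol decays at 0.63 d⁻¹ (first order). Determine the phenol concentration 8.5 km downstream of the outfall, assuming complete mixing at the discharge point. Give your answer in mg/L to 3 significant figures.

0.214 mg/L

510 L/s = 0.51 m³/s.
14 µg/L = 0.014 mg/L.
After complete mixing, C₀ = (0.19·0.81 + 0.51·0.014) / 0.7 = 0.2301 mg/L.
Travel time t = 8500 m / 0.85 m/s = 1e+04 s = 0.1157 d.
C = 0.2301·exp(−0.63·0.1157) = 0.2301·0.9297 = 0.2139 mg/L.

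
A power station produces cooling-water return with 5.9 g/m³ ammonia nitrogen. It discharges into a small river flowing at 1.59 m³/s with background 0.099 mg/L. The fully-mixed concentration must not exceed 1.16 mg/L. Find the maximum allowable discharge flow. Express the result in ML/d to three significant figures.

Mass balance at complete mixing: C_std·(Q_w + Q_r) = Q_w·C_e + Q_r·C_b.
Rearranging, Q_w = Q_r·(C_std − C_b)/(C_e − C_std) = 1.59·(1.16 − 0.099) / (5.9 − 1.16) = 0.3559 m³/s.
= 30.75 ML/d.

30.8 ML/d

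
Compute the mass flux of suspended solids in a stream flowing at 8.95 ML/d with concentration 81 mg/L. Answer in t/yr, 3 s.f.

265 t/yr

8.95 ML/d = 0.1036 m³/s.
Mass flux = Q·C = 0.1036 m³/s × 81 g/m³ = 8.391 g/s.
= 8.391 g/s × 31.56 = 264.8 t/yr.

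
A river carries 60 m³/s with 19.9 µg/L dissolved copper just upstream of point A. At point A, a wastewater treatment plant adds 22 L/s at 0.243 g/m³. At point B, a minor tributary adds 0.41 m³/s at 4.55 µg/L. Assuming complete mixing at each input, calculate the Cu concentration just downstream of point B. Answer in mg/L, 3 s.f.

0.0199 mg/L

19.9 µg/L = 0.0199 mg/L.
22 L/s = 0.022 m³/s.
After input A: C = (60·0.0199 + 0.022·0.243) / 60.02 = 0.01998 mg/L.
4.55 µg/L = 0.00455 mg/L.
After input B: C = (60.02·0.01998 + 0.41·0.00455) / 60.43 = 0.01988 mg/L.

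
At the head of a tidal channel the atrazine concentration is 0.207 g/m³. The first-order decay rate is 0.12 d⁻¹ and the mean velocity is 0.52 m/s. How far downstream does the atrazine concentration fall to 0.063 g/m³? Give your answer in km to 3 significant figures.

From C = C₀·e^(−kt), t = ln(C₀/C)/k = ln(0.207/0.063)/0.12 = 1.19/0.12 = 9.913 d.
Distance = v·t = 0.52 m/s × 8.565e+05 s = 4.454e+05 m = 445.4 km.

445 km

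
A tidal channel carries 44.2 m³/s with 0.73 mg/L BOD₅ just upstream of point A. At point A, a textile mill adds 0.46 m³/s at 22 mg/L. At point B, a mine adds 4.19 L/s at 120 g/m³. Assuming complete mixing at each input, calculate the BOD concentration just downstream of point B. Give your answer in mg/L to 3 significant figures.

After input A: C = (44.2·0.73 + 0.46·22) / 44.66 = 0.9491 mg/L.
4.19 L/s = 0.00419 m³/s.
After input B: C = (44.66·0.9491 + 0.00419·120) / 44.66 = 0.9603 mg/L.

0.960 mg/L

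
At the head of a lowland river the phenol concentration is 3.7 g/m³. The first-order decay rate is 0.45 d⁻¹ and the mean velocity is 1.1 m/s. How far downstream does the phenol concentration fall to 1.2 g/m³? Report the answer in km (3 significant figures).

238 km

From C = C₀·e^(−kt), t = ln(C₀/C)/k = ln(3.7/1.2)/0.45 = 1.126/0.45 = 2.502 d.
Distance = v·t = 1.1 m/s × 2.162e+05 s = 2.378e+05 m = 237.8 km.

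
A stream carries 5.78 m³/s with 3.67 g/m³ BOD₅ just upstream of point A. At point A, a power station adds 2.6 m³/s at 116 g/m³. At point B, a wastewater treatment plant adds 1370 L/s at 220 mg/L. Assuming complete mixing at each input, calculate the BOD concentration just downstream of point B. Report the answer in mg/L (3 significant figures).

After input A: C = (5.78·3.67 + 2.6·116) / 8.38 = 38.52 mg/L.
1370 L/s = 1.37 m³/s.
After input B: C = (8.38·38.52 + 1.37·220) / 9.75 = 64.02 mg/L.

64.0 mg/L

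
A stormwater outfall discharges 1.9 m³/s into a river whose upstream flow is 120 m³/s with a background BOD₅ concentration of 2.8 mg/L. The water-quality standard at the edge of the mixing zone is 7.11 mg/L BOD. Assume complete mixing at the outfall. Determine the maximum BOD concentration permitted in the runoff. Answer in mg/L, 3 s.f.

Mass balance: 7.11·121.9 = 1.9·Cₑ + 120·2.8.
Cₑ = (866.7 − 336) / 1.9 = 279.3 mg/L.

279 mg/L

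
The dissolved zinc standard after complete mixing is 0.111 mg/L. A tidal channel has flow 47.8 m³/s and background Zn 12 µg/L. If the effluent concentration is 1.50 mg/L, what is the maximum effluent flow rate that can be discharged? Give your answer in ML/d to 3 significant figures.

12 µg/L = 0.012 mg/L.
Mass balance at complete mixing: C_std·(Q_w + Q_r) = Q_w·C_e + Q_r·C_b.
Rearranging, Q_w = Q_r·(C_std − C_b)/(C_e − C_std) = 47.8·(0.111 − 0.012) / (1.5 − 0.111) = 3.407 m³/s.
= 294.4 ML/d.

294 ML/d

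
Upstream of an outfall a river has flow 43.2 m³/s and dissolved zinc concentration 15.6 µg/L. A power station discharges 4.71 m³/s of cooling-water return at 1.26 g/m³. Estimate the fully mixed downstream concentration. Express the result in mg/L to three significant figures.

15.6 µg/L = 0.0156 mg/L.
By mass balance at complete mixing, C = (4.71·1.26 + 43.2·0.0156) / (4.71 + 43.2) = 6.609/47.91 = 0.1379 mg/L.

0.138 mg/L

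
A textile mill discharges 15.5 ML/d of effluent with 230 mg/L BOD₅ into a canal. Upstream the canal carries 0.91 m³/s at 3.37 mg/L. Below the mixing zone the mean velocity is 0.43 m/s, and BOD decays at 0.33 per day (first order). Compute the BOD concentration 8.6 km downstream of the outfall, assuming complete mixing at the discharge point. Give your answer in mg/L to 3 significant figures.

15.5 ML/d = 0.1794 m³/s.
After complete mixing, C₀ = (0.1794·230 + 0.91·3.37) / 1.089 = 40.69 mg/L.
Travel time t = 8600 m / 0.43 m/s = 2e+04 s = 0.2315 d.
C = 40.69·exp(−0.33·0.2315) = 40.69·0.9265 = 37.7 mg/L.

37.7 mg/L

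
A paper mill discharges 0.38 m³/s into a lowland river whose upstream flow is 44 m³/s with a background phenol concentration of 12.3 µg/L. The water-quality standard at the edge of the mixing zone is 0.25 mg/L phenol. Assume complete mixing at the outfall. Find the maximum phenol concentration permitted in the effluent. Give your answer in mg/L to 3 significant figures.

27.8 mg/L

12.3 µg/L = 0.0123 mg/L.
Mass balance: 0.25·44.38 = 0.38·Cₑ + 44·0.0123.
Cₑ = (11.1 − 0.5412) / 0.38 = 27.77 mg/L.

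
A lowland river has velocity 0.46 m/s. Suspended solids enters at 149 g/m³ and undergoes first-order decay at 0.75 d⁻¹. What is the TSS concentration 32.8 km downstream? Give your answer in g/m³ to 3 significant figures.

80.2 g/m³

Travel time t = 32.8 km / 0.46 m/s = 3.28e+04/0.46 = 7.13e+04 s = 0.8253 d.
First-order decay: C = 149·exp(−0.75·0.8253) = 149·0.5385 = 80.24 g/m³.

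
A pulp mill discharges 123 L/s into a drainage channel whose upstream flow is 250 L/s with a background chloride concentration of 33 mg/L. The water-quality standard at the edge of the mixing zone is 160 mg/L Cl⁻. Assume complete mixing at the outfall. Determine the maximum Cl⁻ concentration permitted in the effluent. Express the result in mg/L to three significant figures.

123 L/s = 0.123 m³/s.
250 L/s = 0.25 m³/s.
Mass balance: 160·0.373 = 0.123·Cₑ + 0.25·33.
Cₑ = (59.68 − 8.25) / 0.123 = 418.1 mg/L.

418 mg/L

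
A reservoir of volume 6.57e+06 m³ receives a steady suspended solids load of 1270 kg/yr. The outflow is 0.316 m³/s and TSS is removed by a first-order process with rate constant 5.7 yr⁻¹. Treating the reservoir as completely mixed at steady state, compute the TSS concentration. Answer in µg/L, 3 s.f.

26.8 µg/L

Outflow Q = 0.316 m³/s × 3.156e+07 s/yr = 9.972e+06 m³/yr.
Steady-state CSTR mass balance: W = Q·C + k·V·C, so C = W/(Q + kV).
Q + kV = 9.972e+06 + 5.7·6.57e+06 = 4.742e+07 m³/yr.
C = 1270/4.742e+07 = 2.678e-05 kg/m³ = 0.02678 mg/L = 26.78 µg/L.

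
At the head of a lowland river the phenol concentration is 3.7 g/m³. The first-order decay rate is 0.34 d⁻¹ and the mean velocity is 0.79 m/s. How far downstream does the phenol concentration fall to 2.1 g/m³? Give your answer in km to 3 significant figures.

From C = C₀·e^(−kt), t = ln(C₀/C)/k = ln(3.7/2.1)/0.34 = 0.5664/0.34 = 1.666 d.
Distance = v·t = 0.79 m/s × 1.439e+05 s = 1.137e+05 m = 113.7 km.

114 km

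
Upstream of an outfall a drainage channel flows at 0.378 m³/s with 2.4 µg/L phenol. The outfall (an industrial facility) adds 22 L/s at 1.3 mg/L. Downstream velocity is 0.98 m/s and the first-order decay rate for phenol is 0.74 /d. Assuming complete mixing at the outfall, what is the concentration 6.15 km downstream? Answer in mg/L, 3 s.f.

0.0699 mg/L

22 L/s = 0.022 m³/s.
2.4 µg/L = 0.0024 mg/L.
After complete mixing, C₀ = (0.022·1.3 + 0.378·0.0024) / 0.4 = 0.07377 mg/L.
Travel time t = 6150 m / 0.98 m/s = 6276 s = 0.07263 d.
C = 0.07377·exp(−0.74·0.07263) = 0.07377·0.9477 = 0.06991 mg/L.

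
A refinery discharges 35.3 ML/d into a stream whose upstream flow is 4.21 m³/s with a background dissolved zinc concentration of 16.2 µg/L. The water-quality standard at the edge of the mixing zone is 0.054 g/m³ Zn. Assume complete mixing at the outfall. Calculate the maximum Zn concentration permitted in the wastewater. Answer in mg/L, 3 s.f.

35.3 ML/d = 0.4086 m³/s.
16.2 µg/L = 0.0162 mg/L.
Mass balance: 0.054·4.619 = 0.4086·Cₑ + 4.21·0.0162.
Cₑ = (0.2494 − 0.0682) / 0.4086 = 0.4435 mg/L.

0.444 mg/L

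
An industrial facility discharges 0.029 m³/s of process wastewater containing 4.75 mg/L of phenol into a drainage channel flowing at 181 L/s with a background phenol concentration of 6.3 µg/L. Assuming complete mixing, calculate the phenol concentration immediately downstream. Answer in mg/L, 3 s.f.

0.661 mg/L

181 L/s = 0.181 m³/s.
6.3 µg/L = 0.0063 mg/L.
Conservation of mass across the mixing zone: C = (0.029·4.75 + 0.181·0.0063) / (0.029 + 0.181) = 0.1389/0.21 = 0.6614 mg/L.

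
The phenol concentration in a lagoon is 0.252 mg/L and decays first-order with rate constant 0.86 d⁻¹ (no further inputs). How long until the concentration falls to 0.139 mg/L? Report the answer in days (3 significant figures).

0.692 d

t = ln(C₀/C)/k = ln(0.252/0.139)/0.86 = 0.595/0.86 = 0.6918 d.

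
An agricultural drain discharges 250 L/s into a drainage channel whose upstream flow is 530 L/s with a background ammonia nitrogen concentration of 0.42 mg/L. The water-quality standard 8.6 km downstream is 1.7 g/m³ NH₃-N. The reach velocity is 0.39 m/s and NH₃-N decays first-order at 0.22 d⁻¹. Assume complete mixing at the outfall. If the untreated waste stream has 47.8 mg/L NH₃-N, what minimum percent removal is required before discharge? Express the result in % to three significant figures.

250 L/s = 0.25 m³/s.
530 L/s = 0.53 m³/s.
Travel time to the compliance point: t = 8600/0.39 = 2.205e+04 s = 0.2552 d; decay factor exp(−0.22·0.2552) = 0.9454.
So the concentration just after mixing may be at most 1.7/0.9454 = 1.798 mg/L.
Mass balance: 1.798·0.78 = 0.25·Cₑ + 0.53·0.42.
Cₑ = (1.403 − 0.2226) / 0.25 = 4.72 mg/L.
Required removal = 1 − 4.72/47.8 = 90.13 %.

90.1 %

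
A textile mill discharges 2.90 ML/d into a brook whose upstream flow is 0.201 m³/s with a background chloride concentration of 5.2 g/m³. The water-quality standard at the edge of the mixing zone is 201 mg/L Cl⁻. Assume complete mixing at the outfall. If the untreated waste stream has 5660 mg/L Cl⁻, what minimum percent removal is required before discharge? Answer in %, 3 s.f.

75.7 %

2.90 ML/d = 0.03356 m³/s.
Mass balance: 201·0.2346 = 0.03356·Cₑ + 0.201·5.2.
Cₑ = (47.15 − 1.045) / 0.03356 = 1374 mg/L.
Required removal = 1 − 1374/5660 = 75.73 %.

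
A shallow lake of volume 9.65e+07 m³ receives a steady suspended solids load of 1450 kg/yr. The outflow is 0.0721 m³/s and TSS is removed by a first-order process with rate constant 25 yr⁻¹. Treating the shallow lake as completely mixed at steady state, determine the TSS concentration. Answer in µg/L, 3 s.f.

Outflow Q = 0.0721 m³/s × 3.156e+07 s/yr = 2.275e+06 m³/yr.
Steady-state CSTR mass balance: W = Q·C + k·V·C, so C = W/(Q + kV).
Q + kV = 2.275e+06 + 25·9.65e+07 = 2.415e+09 m³/yr.
C = 1450/2.415e+09 = 6.005e-07 kg/m³ = 0.0006005 mg/L = 0.6005 µg/L.

0.600 µg/L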